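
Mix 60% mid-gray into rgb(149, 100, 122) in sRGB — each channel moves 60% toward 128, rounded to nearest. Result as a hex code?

A 60% tone moves each channel 60% toward 128:
  R: 149 + 0.6×(128−149) = 149 − 12.6 = 136.4 → 136
  G: 100 + 0.6×(128−100) = 100 + 16.8 = 116.8 → 117
  B: 122 + 3.6 = 125.6 → 126
rgb(136, 117, 126) = #88757e.

#88757e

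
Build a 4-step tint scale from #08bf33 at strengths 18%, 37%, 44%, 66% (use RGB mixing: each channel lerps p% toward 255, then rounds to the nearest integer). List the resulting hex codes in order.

#34cb58, #63d77e, #75db8d, #abe9ba

#08bf33 is rgb(8, 191, 51).
18%: (8 + 44.46 = 52.46→52, 191 + 11.52 = 202.52→203, 51 + 36.72 = 87.72→88) → #34cb58
37%: (8 + 91.39 = 99.39→99, 191 + 23.68 = 214.68→215, 51 + 75.48 = 126.48→126) → #63d77e
44%: (8 + 108.68 = 116.68→117, 191 + 28.16 = 219.16→219, 51 + 89.76 = 140.76→141) → #75db8d
66%: (8 + 163.02 = 171.02→171, 191 + 42.24 = 233.24→233, 51 + 134.64 = 185.64→186) → #abe9ba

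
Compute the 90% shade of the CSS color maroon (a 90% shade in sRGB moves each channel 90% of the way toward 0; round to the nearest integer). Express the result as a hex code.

CSS maroon is rgb(128, 0, 0).
Per channel, c → c + 0.9(0 − c):
  R: 128 − 115.2 = 12.8 → 13
  G: 0 + 0 = 0 → 0
  B: 0 + 0.9×(0−0) = 0 + 0 = 0 → 0
rgb(13, 0, 0) = #0D0000.

#0D0000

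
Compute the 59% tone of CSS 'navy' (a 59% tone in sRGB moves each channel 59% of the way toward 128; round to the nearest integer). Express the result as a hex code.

CSS navy is rgb(0, 0, 128).
Per channel, c → c + 0.59(128 − c):
  R: 0 + 0.59×(128−0) = 0 + 75.52 = 75.52 → 76
  G: 0 + 0.59×(128−0) = 0 + 75.52 = 75.52 → 76
  B: 128 + 0.59×(128−128) = 128 + 0 = 128 → 128
rgb(76, 76, 128) = #4C4C80.

#4C4C80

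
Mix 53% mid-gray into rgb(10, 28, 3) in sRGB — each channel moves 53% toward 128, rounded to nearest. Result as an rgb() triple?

rgb(73, 81, 69)

Lerp each channel 53% toward 128:
  R: 10 + 62.54 = 72.54 → 73
  G: 28 + 0.53×(128−28) = 28 + 53 = 81 → 81
  B: 3 + 0.53×(128−3) = 3 + 66.25 = 69.25 → 69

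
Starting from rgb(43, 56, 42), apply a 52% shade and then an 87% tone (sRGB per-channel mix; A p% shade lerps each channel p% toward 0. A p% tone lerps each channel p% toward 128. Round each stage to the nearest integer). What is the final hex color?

A 52% shade moves each channel 52% toward 0:
  R: 43 − 22.36 = 20.64 → 21
  G: 56 − 29.12 = 26.88 → 27
  B: 42 − 21.84 = 20.16 → 20
After the shade: rgb(21, 27, 20) = #151B14.
An 87% tone moves each channel 87% toward 128:
  R: 21 + 0.87×(128−21) = 21 + 93.09 = 114.09 → 114
  G: 27 + 0.87×(128−27) = 27 + 87.87 = 114.87 → 115
  B: 20 + 93.96 = 113.96 → 114
rgb(114, 115, 114) = #727372.

#727372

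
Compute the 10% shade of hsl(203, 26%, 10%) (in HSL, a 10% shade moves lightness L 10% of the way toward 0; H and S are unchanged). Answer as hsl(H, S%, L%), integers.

hsl(203, 26%, 9%)

L moves 10% from 10 toward 0: 10 − 1 = 9 → 9.
H and S are unchanged.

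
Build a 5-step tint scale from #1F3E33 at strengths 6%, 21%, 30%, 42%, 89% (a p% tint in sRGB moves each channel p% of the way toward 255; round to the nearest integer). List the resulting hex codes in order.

#1F3E33 is rgb(31, 62, 51).
6%: (31 + 13.44 = 44.44→44, 62 + 11.58 = 73.58→74, 51 + 12.24 = 63.24→63) → #2C4A3F
21%: (31 + 47.04 = 78.04→78, 62 + 40.53 = 102.53→103, 51 + 42.84 = 93.84→94) → #4E675E
30%: (31 + 67.2 = 98.2→98, 62 + 57.9 = 119.9→120, 51 + 61.2 = 112.2→112) → #627870
42%: (31 + 94.08 = 125.08→125, 62 + 81.06 = 143.06→143, 51 + 85.68 = 136.68→137) → #7D8F89
89%: (31 + 199.36 = 230.36→230, 62 + 171.77 = 233.77→234, 51 + 181.56 = 232.56→233) → #E6EAE9

#2C4A3F, #4E675E, #627870, #7D8F89, #E6EAE9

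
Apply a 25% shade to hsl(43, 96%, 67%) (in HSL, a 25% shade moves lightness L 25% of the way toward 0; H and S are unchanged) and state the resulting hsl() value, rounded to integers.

L moves 25% from 67 toward 0: 67 − 16.75 = 50.25 → 50.
H and S are unchanged.

hsl(43, 96%, 50%)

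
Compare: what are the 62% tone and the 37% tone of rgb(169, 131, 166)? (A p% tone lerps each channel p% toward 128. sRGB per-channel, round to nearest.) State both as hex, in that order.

#90818e, #9a8298

62% tone:
  R: 169 − 25.42 = 143.58 → 144
  G: 131 + 0.62×(128−131) = 131 − 1.86 = 129.14 → 129
  B: 166 + 0.62×(128−166) = 166 − 23.56 = 142.44 → 142
  → #90818e
37% tone:
  R: 169 + 0.37×(128−169) = 169 − 15.17 = 153.83 → 154
  G: 131 + 0.37×(128−131) = 131 − 1.11 = 129.89 → 130
  B: 166 + 0.37×(128−166) = 166 − 14.06 = 151.94 → 152
  → #9a8298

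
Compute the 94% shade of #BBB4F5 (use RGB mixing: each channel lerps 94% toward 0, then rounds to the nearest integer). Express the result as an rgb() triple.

#BBB4F5 is rgb(187, 180, 245).
Per channel, c → c + 0.94(0 − c):
  R: 187 + 0.94×(0−187) = 187 − 175.78 = 11.22 → 11
  G: 180 − 169.2 = 10.8 → 11
  B: 245 + 0.94×(0−245) = 245 − 230.3 = 14.7 → 15

rgb(11, 11, 15)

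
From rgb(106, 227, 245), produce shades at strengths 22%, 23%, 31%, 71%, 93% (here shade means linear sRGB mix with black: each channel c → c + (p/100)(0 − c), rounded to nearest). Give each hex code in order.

#53B1BF, #52AFBD, #499DA9, #1F4247, #071011

22%: (106 − 23.32 = 82.68→83, 227 − 49.94 = 177.06→177, 245 − 53.9 = 191.1→191) → #53B1BF
23%: (106 − 24.38 = 81.62→82, 227 − 52.21 = 174.79→175, 245 − 56.35 = 188.65→189) → #52AFBD
31%: (106 − 32.86 = 73.14→73, 227 − 70.37 = 156.63→157, 245 − 75.95 = 169.05→169) → #499DA9
71%: (106 − 75.26 = 30.74→31, 227 − 161.17 = 65.83→66, 245 − 173.95 = 71.05→71) → #1F4247
93%: (106 − 98.58 = 7.42→7, 227 − 211.11 = 15.89→16, 245 − 227.85 = 17.15→17) → #071011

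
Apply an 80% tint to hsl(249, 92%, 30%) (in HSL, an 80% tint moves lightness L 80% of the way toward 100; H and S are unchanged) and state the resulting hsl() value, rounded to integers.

L moves 80% from 30 toward 100: 30 + 56 = 86 → 86.
H and S are unchanged.

hsl(249, 92%, 86%)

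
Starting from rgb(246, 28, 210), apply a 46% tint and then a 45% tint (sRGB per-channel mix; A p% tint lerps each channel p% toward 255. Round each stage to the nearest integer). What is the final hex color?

#fcbbf2

A 46% tint moves each channel 46% toward 255:
  R: 246 + 4.14 = 250.14 → 250
  G: 28 + 104.42 = 132.42 → 132
  B: 210 + 0.46×(255−210) = 210 + 20.7 = 230.7 → 231
After the tint: rgb(250, 132, 231) = #fa84e7.
Per channel, c → c + 0.45(255 − c):
  R: 250 + 0.45×(255−250) = 250 + 2.25 = 252.25 → 252
  G: 132 + 0.45×(255−132) = 132 + 55.35 = 187.35 → 187
  B: 231 + 10.8 = 241.8 → 242
rgb(252, 187, 242) = #fcbbf2.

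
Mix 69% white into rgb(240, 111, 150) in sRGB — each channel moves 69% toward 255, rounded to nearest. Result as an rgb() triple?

rgb(250, 210, 222)

A 69% tint moves each channel 69% toward 255:
  R: 240 + 10.35 = 250.35 → 250
  G: 111 + 99.36 = 210.36 → 210
  B: 150 + 72.45 = 222.45 → 222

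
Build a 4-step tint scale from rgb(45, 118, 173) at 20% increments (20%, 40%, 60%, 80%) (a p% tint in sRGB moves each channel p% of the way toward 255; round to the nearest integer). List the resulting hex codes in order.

#5791bd, #81adce, #abc8de, #d5e4ef

20%: (45 + 42 = 87→87, 118 + 27.4 = 145.4→145, 173 + 16.4 = 189.4→189) → #5791bd
40%: (45 + 84 = 129→129, 118 + 54.8 = 172.8→173, 173 + 32.8 = 205.8→206) → #81adce
60%: (45 + 126 = 171→171, 118 + 82.2 = 200.2→200, 173 + 49.2 = 222.2→222) → #abc8de
80%: (45 + 168 = 213→213, 118 + 109.6 = 227.6→228, 173 + 65.6 = 238.6→239) → #d5e4ef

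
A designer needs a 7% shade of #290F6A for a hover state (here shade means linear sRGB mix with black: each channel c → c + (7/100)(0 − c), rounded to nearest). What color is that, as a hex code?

#260E63

#290F6A is rgb(41, 15, 106).
Lerp each channel 7% toward 0:
  R: 41 + 0.07×(0−41) = 41 − 2.87 = 38.13 → 38
  G: 15 − 1.05 = 13.95 → 14
  B: 106 + 0.07×(0−106) = 106 − 7.42 = 98.58 → 99
rgb(38, 14, 99) = #260E63.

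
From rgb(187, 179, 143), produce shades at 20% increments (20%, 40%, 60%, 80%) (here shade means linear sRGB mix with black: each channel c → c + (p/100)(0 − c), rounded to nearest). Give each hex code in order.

20%: (187 − 37.4 = 149.6→150, 179 − 35.8 = 143.2→143, 143 − 28.6 = 114.4→114) → #968F72
40%: (187 − 74.8 = 112.2→112, 179 − 71.6 = 107.4→107, 143 − 57.2 = 85.8→86) → #706B56
60%: (187 − 112.2 = 74.8→75, 179 − 107.4 = 71.6→72, 143 − 85.8 = 57.2→57) → #4B4839
80%: (187 − 149.6 = 37.4→37, 179 − 143.2 = 35.8→36, 143 − 114.4 = 28.6→29) → #25241D

#968F72, #706B56, #4B4839, #25241D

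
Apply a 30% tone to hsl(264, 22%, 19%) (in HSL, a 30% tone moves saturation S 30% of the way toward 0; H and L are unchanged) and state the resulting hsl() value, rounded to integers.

S moves 30% from 22 toward 0: 22 − 6.6 = 15.4 → 15.
H and L are unchanged.

hsl(264, 15%, 19%)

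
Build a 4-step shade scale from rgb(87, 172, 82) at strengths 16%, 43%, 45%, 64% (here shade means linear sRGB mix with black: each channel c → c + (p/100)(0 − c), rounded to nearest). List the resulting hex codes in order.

16%: (87 − 13.92 = 73.08→73, 172 − 27.52 = 144.48→144, 82 − 13.12 = 68.88→69) → #499045
43%: (87 − 37.41 = 49.59→50, 172 − 73.96 = 98.04→98, 82 − 35.26 = 46.74→47) → #32622F
45%: (87 − 39.15 = 47.85→48, 172 − 77.4 = 94.6→95, 82 − 36.9 = 45.1→45) → #305F2D
64%: (87 − 55.68 = 31.32→31, 172 − 110.08 = 61.92→62, 82 − 52.48 = 29.52→30) → #1F3E1E

#499045, #32622F, #305F2D, #1F3E1E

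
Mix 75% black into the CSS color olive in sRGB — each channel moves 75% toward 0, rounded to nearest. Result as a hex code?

CSS olive is rgb(128, 128, 0).
Lerp each channel 75% toward 0:
  R: 128 − 96 = 32 → 32
  G: 128 − 96 = 32 → 32
  B: 0 + 0.75×(0−0) = 0 + 0 = 0 → 0
rgb(32, 32, 0) = #202000.

#202000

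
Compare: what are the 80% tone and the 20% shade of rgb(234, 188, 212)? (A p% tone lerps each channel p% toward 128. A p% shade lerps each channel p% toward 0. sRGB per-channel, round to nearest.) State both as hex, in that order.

80% tone:
  R: 234 + 0.8×(128−234) = 234 − 84.8 = 149.2 → 149
  G: 188 + 0.8×(128−188) = 188 − 48 = 140 → 140
  B: 212 + 0.8×(128−212) = 212 − 67.2 = 144.8 → 145
  → #958C91
20% shade:
  R: 234 + 0.2×(0−234) = 234 − 46.8 = 187.2 → 187
  G: 188 + 0.2×(0−188) = 188 − 37.6 = 150.4 → 150
  B: 212 + 0.2×(0−212) = 212 − 42.4 = 169.6 → 170
  → #BB96AA

#958C91, #BB96AA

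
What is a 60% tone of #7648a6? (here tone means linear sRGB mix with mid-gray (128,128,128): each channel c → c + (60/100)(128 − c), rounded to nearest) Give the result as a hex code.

#7c6a8f

#7648a6 is rgb(118, 72, 166).
Lerp each channel 60% toward 128:
  R: 118 + 0.6×(128−118) = 118 + 6 = 124 → 124
  G: 72 + 0.6×(128−72) = 72 + 33.6 = 105.6 → 106
  B: 166 − 22.8 = 143.2 → 143
rgb(124, 106, 143) = #7c6a8f.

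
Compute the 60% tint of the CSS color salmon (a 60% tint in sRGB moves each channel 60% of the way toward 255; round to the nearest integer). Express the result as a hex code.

#FDCCC7

CSS salmon is rgb(250, 128, 114).
A 60% tint moves each channel 60% toward 255:
  R: 250 + 3 = 253 → 253
  G: 128 + 0.6×(255−128) = 128 + 76.2 = 204.2 → 204
  B: 114 + 0.6×(255−114) = 114 + 84.6 = 198.6 → 199
rgb(253, 204, 199) = #FDCCC7.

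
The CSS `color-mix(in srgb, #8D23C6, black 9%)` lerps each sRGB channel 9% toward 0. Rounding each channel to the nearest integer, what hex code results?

#8D23C6 is rgb(141, 35, 198).
Lerp each channel 9% toward 0:
  R: 141 + 0.09×(0−141) = 141 − 12.69 = 128.31 → 128
  G: 35 + 0.09×(0−35) = 35 − 3.15 = 31.85 → 32
  B: 198 − 17.82 = 180.18 → 180
rgb(128, 32, 180) = #8020B4.

#8020B4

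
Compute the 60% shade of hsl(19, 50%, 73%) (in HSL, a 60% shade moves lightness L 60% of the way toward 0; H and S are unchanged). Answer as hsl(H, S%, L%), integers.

hsl(19, 50%, 29%)

L moves 60% from 73 toward 0: 73 − 43.8 = 29.2 → 29.
H and S are unchanged.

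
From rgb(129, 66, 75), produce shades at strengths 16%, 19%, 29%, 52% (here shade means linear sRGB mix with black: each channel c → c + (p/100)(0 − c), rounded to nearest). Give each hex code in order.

16%: (129 − 20.64 = 108.36→108, 66 − 10.56 = 55.44→55, 75 − 12 = 63→63) → #6C373F
19%: (129 − 24.51 = 104.49→104, 66 − 12.54 = 53.46→53, 75 − 14.25 = 60.75→61) → #68353D
29%: (129 − 37.41 = 91.59→92, 66 − 19.14 = 46.86→47, 75 − 21.75 = 53.25→53) → #5C2F35
52%: (129 − 67.08 = 61.92→62, 66 − 34.32 = 31.68→32, 75 − 39 = 36→36) → #3E2024

#6C373F, #68353D, #5C2F35, #3E2024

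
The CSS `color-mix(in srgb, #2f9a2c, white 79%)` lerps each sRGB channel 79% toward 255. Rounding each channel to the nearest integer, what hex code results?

#d3ead3

#2f9a2c is rgb(47, 154, 44).
Per channel, c → c + 0.79(255 − c):
  R: 47 + 164.32 = 211.32 → 211
  G: 154 + 0.79×(255−154) = 154 + 79.79 = 233.79 → 234
  B: 44 + 0.79×(255−44) = 44 + 166.69 = 210.69 → 211
rgb(211, 234, 211) = #d3ead3.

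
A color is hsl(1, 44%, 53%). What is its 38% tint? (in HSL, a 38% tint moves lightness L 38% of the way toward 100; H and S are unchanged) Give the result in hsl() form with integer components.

L moves 38% from 53 toward 100: 53 + 17.86 = 70.86 → 71.
H and S are unchanged.

hsl(1, 44%, 71%)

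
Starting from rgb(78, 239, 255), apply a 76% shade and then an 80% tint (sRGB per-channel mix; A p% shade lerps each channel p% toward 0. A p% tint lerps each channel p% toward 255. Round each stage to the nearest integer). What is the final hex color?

#d0d7d8

Lerp each channel 76% toward 0:
  R: 78 − 59.28 = 18.72 → 19
  G: 239 − 181.64 = 57.36 → 57
  B: 255 + 0.76×(0−255) = 255 − 193.8 = 61.2 → 61
After the shade: rgb(19, 57, 61) = #13393d.
An 80% tint moves each channel 80% toward 255:
  R: 19 + 0.8×(255−19) = 19 + 188.8 = 207.8 → 208
  G: 57 + 0.8×(255−57) = 57 + 158.4 = 215.4 → 215
  B: 61 + 0.8×(255−61) = 61 + 155.2 = 216.2 → 216
rgb(208, 215, 216) = #d0d7d8.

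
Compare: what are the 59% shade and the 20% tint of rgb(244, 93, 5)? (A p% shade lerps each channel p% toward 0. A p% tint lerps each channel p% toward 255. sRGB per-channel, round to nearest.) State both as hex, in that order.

59% shade:
  R: 244 + 0.59×(0−244) = 244 − 143.96 = 100.04 → 100
  G: 93 − 54.87 = 38.13 → 38
  B: 5 + 0.59×(0−5) = 5 − 2.95 = 2.05 → 2
  → #642602
20% tint:
  R: 244 + 0.2×(255−244) = 244 + 2.2 = 246.2 → 246
  G: 93 + 0.2×(255−93) = 93 + 32.4 = 125.4 → 125
  B: 5 + 0.2×(255−5) = 5 + 50 = 55 → 55
  → #f67d37

#642602, #f67d37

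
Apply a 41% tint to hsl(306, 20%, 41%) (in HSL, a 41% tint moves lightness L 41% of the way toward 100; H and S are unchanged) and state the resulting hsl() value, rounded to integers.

hsl(306, 20%, 65%)

L moves 41% from 41 toward 100: 41 + 24.19 = 65.19 → 65.
H and S are unchanged.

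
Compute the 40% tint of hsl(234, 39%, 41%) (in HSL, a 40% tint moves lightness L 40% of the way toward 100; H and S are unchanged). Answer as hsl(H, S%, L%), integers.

L moves 40% from 41 toward 100: 41 + 23.6 = 64.6 → 65.
H and S are unchanged.

hsl(234, 39%, 65%)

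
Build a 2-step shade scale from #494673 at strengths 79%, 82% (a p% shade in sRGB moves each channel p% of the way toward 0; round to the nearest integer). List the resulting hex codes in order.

#0f0f18, #0d0d15

#494673 is rgb(73, 70, 115).
79%: (73 − 57.67 = 15.33→15, 70 − 55.3 = 14.7→15, 115 − 90.85 = 24.15→24) → #0f0f18
82%: (73 − 59.86 = 13.14→13, 70 − 57.4 = 12.6→13, 115 − 94.3 = 20.7→21) → #0d0d15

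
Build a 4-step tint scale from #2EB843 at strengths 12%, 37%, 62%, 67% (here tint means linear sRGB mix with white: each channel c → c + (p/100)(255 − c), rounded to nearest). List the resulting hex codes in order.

#47C15A, #7BD289, #B0E4B8, #BAE8C1

#2EB843 is rgb(46, 184, 67).
12%: (46 + 25.08 = 71.08→71, 184 + 8.52 = 192.52→193, 67 + 22.56 = 89.56→90) → #47C15A
37%: (46 + 77.33 = 123.33→123, 184 + 26.27 = 210.27→210, 67 + 69.56 = 136.56→137) → #7BD289
62%: (46 + 129.58 = 175.58→176, 184 + 44.02 = 228.02→228, 67 + 116.56 = 183.56→184) → #B0E4B8
67%: (46 + 140.03 = 186.03→186, 184 + 47.57 = 231.57→232, 67 + 125.96 = 192.96→193) → #BAE8C1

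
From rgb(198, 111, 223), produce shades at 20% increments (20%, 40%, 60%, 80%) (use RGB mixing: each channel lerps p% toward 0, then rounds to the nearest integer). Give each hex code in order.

#9E59B2, #774386, #4F2C59, #28162D

20%: (198 − 39.6 = 158.4→158, 111 − 22.2 = 88.8→89, 223 − 44.6 = 178.4→178) → #9E59B2
40%: (198 − 79.2 = 118.8→119, 111 − 44.4 = 66.6→67, 223 − 89.2 = 133.8→134) → #774386
60%: (198 − 118.8 = 79.2→79, 111 − 66.6 = 44.4→44, 223 − 133.8 = 89.2→89) → #4F2C59
80%: (198 − 158.4 = 39.6→40, 111 − 88.8 = 22.2→22, 223 − 178.4 = 44.6→45) → #28162D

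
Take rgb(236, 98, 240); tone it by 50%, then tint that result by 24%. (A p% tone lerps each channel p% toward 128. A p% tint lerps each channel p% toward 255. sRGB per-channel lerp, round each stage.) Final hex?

Lerp each channel 50% toward 128:
  R: 236 + 0.5×(128−236) = 236 − 54 = 182 → 182
  G: 98 + 0.5×(128−98) = 98 + 15 = 113 → 113
  B: 240 + 0.5×(128−240) = 240 − 56 = 184 → 184
After the tone: rgb(182, 113, 184) = #b671b8.
Per channel, c → c + 0.24(255 − c):
  R: 182 + 0.24×(255−182) = 182 + 17.52 = 199.52 → 200
  G: 113 + 34.08 = 147.08 → 147
  B: 184 + 17.04 = 201.04 → 201
rgb(200, 147, 201) = #c893c9.

#c893c9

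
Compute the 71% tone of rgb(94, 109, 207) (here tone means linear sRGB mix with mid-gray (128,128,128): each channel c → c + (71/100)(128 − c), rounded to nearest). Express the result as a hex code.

A 71% tone moves each channel 71% toward 128:
  R: 94 + 24.14 = 118.14 → 118
  G: 109 + 0.71×(128−109) = 109 + 13.49 = 122.49 → 122
  B: 207 − 56.09 = 150.91 → 151
rgb(118, 122, 151) = #767a97.

#767a97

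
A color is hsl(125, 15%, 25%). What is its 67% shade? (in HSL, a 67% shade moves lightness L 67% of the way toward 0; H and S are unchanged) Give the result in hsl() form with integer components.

hsl(125, 15%, 8%)

L moves 67% from 25 toward 0: 25 − 16.75 = 8.25 → 8.
H and S are unchanged.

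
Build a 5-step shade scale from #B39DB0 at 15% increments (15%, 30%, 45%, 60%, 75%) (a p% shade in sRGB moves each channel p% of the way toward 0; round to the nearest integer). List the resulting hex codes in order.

#988596, #7D6E7B, #625661, #483F46, #2D272C

#B39DB0 is rgb(179, 157, 176).
15%: (179 − 26.85 = 152.15→152, 157 − 23.55 = 133.45→133, 176 − 26.4 = 149.6→150) → #988596
30%: (179 − 53.7 = 125.3→125, 157 − 47.1 = 109.9→110, 176 − 52.8 = 123.2→123) → #7D6E7B
45%: (179 − 80.55 = 98.45→98, 157 − 70.65 = 86.35→86, 176 − 79.2 = 96.8→97) → #625661
60%: (179 − 107.4 = 71.6→72, 157 − 94.2 = 62.8→63, 176 − 105.6 = 70.4→70) → #483F46
75%: (179 − 134.25 = 44.75→45, 157 − 117.75 = 39.25→39, 176 − 132 = 44→44) → #2D272C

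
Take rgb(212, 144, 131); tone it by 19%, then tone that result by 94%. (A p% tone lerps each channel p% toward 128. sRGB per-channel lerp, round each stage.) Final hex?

#848180

A 19% tone moves each channel 19% toward 128:
  R: 212 + 0.19×(128−212) = 212 − 15.96 = 196.04 → 196
  G: 144 − 3.04 = 140.96 → 141
  B: 131 + 0.19×(128−131) = 131 − 0.57 = 130.43 → 130
After the tone: rgb(196, 141, 130) = #C48D82.
A 94% tone moves each channel 94% toward 128:
  R: 196 − 63.92 = 132.08 → 132
  G: 141 + 0.94×(128−141) = 141 − 12.22 = 128.78 → 129
  B: 130 − 1.88 = 128.12 → 128
rgb(132, 129, 128) = #848180.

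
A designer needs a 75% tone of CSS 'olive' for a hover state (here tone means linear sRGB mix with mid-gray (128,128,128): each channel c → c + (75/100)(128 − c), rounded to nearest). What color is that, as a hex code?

#808060

CSS olive is rgb(128, 128, 0).
A 75% tone moves each channel 75% toward 128:
  R: 128 + 0.75×(128−128) = 128 + 0 = 128 → 128
  G: 128 + 0 = 128 → 128
  B: 0 + 96 = 96 → 96
rgb(128, 128, 96) = #808060.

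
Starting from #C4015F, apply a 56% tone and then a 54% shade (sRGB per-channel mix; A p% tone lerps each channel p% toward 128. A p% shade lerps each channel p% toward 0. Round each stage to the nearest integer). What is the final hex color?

#C4015F is rgb(196, 1, 95).
Per channel, c → c + 0.56(128 − c):
  R: 196 − 38.08 = 157.92 → 158
  G: 1 + 71.12 = 72.12 → 72
  B: 95 + 0.56×(128−95) = 95 + 18.48 = 113.48 → 113
After the tone: rgb(158, 72, 113) = #9E4871.
A 54% shade moves each channel 54% toward 0:
  R: 158 − 85.32 = 72.68 → 73
  G: 72 + 0.54×(0−72) = 72 − 38.88 = 33.12 → 33
  B: 113 + 0.54×(0−113) = 113 − 61.02 = 51.98 → 52
rgb(73, 33, 52) = #492134.

#492134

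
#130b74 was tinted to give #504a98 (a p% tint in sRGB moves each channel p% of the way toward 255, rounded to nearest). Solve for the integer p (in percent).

#130b74 is rgb(19, 11, 116); #504a98 is rgb(80, 74, 152).
On the G channel (widest range): 74 ≈ 11 + (p/100)(255 − 11), so p ≈ 100×(74 − 11)/(255 − 11) = 6300/244 = 25.82.
p = 26 reproduces all three channels after rounding.

26%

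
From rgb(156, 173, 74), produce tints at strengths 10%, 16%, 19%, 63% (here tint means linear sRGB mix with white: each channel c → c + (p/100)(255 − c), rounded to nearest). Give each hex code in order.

10%: (156 + 9.9 = 165.9→166, 173 + 8.2 = 181.2→181, 74 + 18.1 = 92.1→92) → #a6b55c
16%: (156 + 15.84 = 171.84→172, 173 + 13.12 = 186.12→186, 74 + 28.96 = 102.96→103) → #acba67
19%: (156 + 18.81 = 174.81→175, 173 + 15.58 = 188.58→189, 74 + 34.39 = 108.39→108) → #afbd6c
63%: (156 + 62.37 = 218.37→218, 173 + 51.66 = 224.66→225, 74 + 114.03 = 188.03→188) → #dae1bc

#a6b55c, #acba67, #afbd6c, #dae1bc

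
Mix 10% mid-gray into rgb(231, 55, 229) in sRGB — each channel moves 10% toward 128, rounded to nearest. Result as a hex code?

#dd3edb

A 10% tone moves each channel 10% toward 128:
  R: 231 − 10.3 = 220.7 → 221
  G: 55 + 0.1×(128−55) = 55 + 7.3 = 62.3 → 62
  B: 229 − 10.1 = 218.9 → 219
rgb(221, 62, 219) = #dd3edb.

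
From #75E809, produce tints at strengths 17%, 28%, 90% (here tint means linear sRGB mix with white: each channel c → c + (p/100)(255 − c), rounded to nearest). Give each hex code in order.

#8CEC33, #9CEE4E, #F1FDE6

#75E809 is rgb(117, 232, 9).
17%: (117 + 23.46 = 140.46→140, 232 + 3.91 = 235.91→236, 9 + 41.82 = 50.82→51) → #8CEC33
28%: (117 + 38.64 = 155.64→156, 232 + 6.44 = 238.44→238, 9 + 68.88 = 77.88→78) → #9CEE4E
90%: (117 + 124.2 = 241.2→241, 232 + 20.7 = 252.7→253, 9 + 221.4 = 230.4→230) → #F1FDE6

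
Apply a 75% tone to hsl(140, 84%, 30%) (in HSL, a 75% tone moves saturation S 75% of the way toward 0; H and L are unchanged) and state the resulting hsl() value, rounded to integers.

S moves 75% from 84 toward 0: 84 − 63 = 21 → 21.
H and L are unchanged.

hsl(140, 21%, 30%)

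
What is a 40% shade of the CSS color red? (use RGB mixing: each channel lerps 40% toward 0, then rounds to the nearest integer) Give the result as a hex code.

CSS red is rgb(255, 0, 0).
Lerp each channel 40% toward 0:
  R: 255 − 102 = 153 → 153
  G: 0 + 0.4×(0−0) = 0 + 0 = 0 → 0
  B: 0 + 0 = 0 → 0
rgb(153, 0, 0) = #990000.

#990000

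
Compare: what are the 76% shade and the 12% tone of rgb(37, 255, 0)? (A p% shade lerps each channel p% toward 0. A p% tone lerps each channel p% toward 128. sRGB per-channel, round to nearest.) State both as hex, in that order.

#093d00, #30f00f

76% shade:
  R: 37 + 0.76×(0−37) = 37 − 28.12 = 8.88 → 9
  G: 255 + 0.76×(0−255) = 255 − 193.8 = 61.2 → 61
  B: 0 + 0 = 0 → 0
  → #093d00
12% tone:
  R: 37 + 0.12×(128−37) = 37 + 10.92 = 47.92 → 48
  G: 255 − 15.24 = 239.76 → 240
  B: 0 + 0.12×(128−0) = 0 + 15.36 = 15.36 → 15
  → #30f00f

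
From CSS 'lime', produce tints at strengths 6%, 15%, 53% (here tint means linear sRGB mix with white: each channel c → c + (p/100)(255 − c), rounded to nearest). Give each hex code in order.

CSS lime is rgb(0, 255, 0).
6%: (0 + 15.3 = 15.3→15, 255→255, 0 + 15.3 = 15.3→15) → #0fff0f
15%: (0 + 38.25 = 38.25→38, 255→255, 0 + 38.25 = 38.25→38) → #26ff26
53%: (0 + 135.15 = 135.15→135, 255→255, 0 + 135.15 = 135.15→135) → #87ff87

#0fff0f, #26ff26, #87ff87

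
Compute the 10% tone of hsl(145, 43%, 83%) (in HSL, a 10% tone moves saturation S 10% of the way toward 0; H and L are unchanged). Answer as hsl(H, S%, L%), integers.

S moves 10% from 43 toward 0: 43 − 4.3 = 38.7 → 39.
H and L are unchanged.

hsl(145, 39%, 83%)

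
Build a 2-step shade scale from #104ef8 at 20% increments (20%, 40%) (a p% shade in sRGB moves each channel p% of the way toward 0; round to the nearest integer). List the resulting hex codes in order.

#104ef8 is rgb(16, 78, 248).
20%: (16 − 3.2 = 12.8→13, 78 − 15.6 = 62.4→62, 248 − 49.6 = 198.4→198) → #0d3ec6
40%: (16 − 6.4 = 9.6→10, 78 − 31.2 = 46.8→47, 248 − 99.2 = 148.8→149) → #0a2f95

#0d3ec6, #0a2f95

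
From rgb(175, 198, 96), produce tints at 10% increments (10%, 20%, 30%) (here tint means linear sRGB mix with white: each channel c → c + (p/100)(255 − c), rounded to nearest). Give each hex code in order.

#B7CC70, #BFD180, #C7D790

10%: (175 + 8 = 183→183, 198 + 5.7 = 203.7→204, 96 + 15.9 = 111.9→112) → #B7CC70
20%: (175 + 16 = 191→191, 198 + 11.4 = 209.4→209, 96 + 31.8 = 127.8→128) → #BFD180
30%: (175 + 24 = 199→199, 198 + 17.1 = 215.1→215, 96 + 47.7 = 143.7→144) → #C7D790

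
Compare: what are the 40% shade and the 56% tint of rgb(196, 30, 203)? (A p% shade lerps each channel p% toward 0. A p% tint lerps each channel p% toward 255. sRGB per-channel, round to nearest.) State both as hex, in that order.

40% shade:
  R: 196 − 78.4 = 117.6 → 118
  G: 30 + 0.4×(0−30) = 30 − 12 = 18 → 18
  B: 203 − 81.2 = 121.8 → 122
  → #76127A
56% tint:
  R: 196 + 33.04 = 229.04 → 229
  G: 30 + 126 = 156 → 156
  B: 203 + 0.56×(255−203) = 203 + 29.12 = 232.12 → 232
  → #E59CE8

#76127A, #E59CE8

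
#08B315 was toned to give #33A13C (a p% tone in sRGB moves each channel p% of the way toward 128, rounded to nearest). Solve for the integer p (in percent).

36%

#08B315 is rgb(8, 179, 21); #33A13C is rgb(51, 161, 60).
On the R channel (widest range): 51 ≈ 8 + (p/100)(128 − 8), so p ≈ 100×(51 − 8)/(128 − 8) = 4300/120 = 35.83.
p = 36 reproduces all three channels after rounding.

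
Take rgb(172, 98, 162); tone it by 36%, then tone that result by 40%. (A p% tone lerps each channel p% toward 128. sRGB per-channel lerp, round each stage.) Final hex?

#91758D

Lerp each channel 36% toward 128:
  R: 172 − 15.84 = 156.16 → 156
  G: 98 + 0.36×(128−98) = 98 + 10.8 = 108.8 → 109
  B: 162 + 0.36×(128−162) = 162 − 12.24 = 149.76 → 150
After the tone: rgb(156, 109, 150) = #9C6D96.
Per channel, c → c + 0.4(128 − c):
  R: 156 + 0.4×(128−156) = 156 − 11.2 = 144.8 → 145
  G: 109 + 7.6 = 116.6 → 117
  B: 150 + 0.4×(128−150) = 150 − 8.8 = 141.2 → 141
rgb(145, 117, 141) = #91758D.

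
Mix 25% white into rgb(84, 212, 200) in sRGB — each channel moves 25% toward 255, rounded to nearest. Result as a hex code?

#7FDFD6

Per channel, c → c + 0.25(255 − c):
  R: 84 + 42.75 = 126.75 → 127
  G: 212 + 0.25×(255−212) = 212 + 10.75 = 222.75 → 223
  B: 200 + 0.25×(255−200) = 200 + 13.75 = 213.75 → 214
rgb(127, 223, 214) = #7FDFD6.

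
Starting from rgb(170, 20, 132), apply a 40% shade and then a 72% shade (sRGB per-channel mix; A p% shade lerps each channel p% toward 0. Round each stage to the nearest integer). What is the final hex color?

#1D0316

Lerp each channel 40% toward 0:
  R: 170 + 0.4×(0−170) = 170 − 68 = 102 → 102
  G: 20 − 8 = 12 → 12
  B: 132 + 0.4×(0−132) = 132 − 52.8 = 79.2 → 79
After the shade: rgb(102, 12, 79) = #660C4F.
A 72% shade moves each channel 72% toward 0:
  R: 102 − 73.44 = 28.56 → 29
  G: 12 + 0.72×(0−12) = 12 − 8.64 = 3.36 → 3
  B: 79 − 56.88 = 22.12 → 22
rgb(29, 3, 22) = #1D0316.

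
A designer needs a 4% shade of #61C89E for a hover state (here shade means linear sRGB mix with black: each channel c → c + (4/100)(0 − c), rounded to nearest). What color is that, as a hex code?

#5DC098

#61C89E is rgb(97, 200, 158).
A 4% shade moves each channel 4% toward 0:
  R: 97 − 3.88 = 93.12 → 93
  G: 200 + 0.04×(0−200) = 200 − 8 = 192 → 192
  B: 158 + 0.04×(0−158) = 158 − 6.32 = 151.68 → 152
rgb(93, 192, 152) = #5DC098.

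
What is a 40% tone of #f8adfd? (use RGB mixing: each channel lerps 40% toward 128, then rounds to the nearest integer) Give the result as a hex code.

#f8adfd is rgb(248, 173, 253).
Per channel, c → c + 0.4(128 − c):
  R: 248 − 48 = 200 → 200
  G: 173 + 0.4×(128−173) = 173 − 18 = 155 → 155
  B: 253 + 0.4×(128−253) = 253 − 50 = 203 → 203
rgb(200, 155, 203) = #c89bcb.

#c89bcb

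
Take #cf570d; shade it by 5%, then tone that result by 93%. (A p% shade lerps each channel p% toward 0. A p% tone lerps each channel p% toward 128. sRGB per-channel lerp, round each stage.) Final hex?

#cf570d is rgb(207, 87, 13).
A 5% shade moves each channel 5% toward 0:
  R: 207 − 10.35 = 196.65 → 197
  G: 87 − 4.35 = 82.65 → 83
  B: 13 − 0.65 = 12.35 → 12
After the shade: rgb(197, 83, 12) = #c5530c.
Per channel, c → c + 0.93(128 − c):
  R: 197 − 64.17 = 132.83 → 133
  G: 83 + 41.85 = 124.85 → 125
  B: 12 + 0.93×(128−12) = 12 + 107.88 = 119.88 → 120
rgb(133, 125, 120) = #857d78.

#857d78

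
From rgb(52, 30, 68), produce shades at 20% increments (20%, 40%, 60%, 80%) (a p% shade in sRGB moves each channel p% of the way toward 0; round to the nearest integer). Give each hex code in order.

20%: (52 − 10.4 = 41.6→42, 30 − 6 = 24→24, 68 − 13.6 = 54.4→54) → #2A1836
40%: (52 − 20.8 = 31.2→31, 30 − 12 = 18→18, 68 − 27.2 = 40.8→41) → #1F1229
60%: (52 − 31.2 = 20.8→21, 30 − 18 = 12→12, 68 − 40.8 = 27.2→27) → #150C1B
80%: (52 − 41.6 = 10.4→10, 30 − 24 = 6→6, 68 − 54.4 = 13.6→14) → #0A060E

#2A1836, #1F1229, #150C1B, #0A060E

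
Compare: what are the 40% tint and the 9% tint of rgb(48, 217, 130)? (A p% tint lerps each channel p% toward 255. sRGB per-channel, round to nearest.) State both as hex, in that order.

#83e8b4, #43dc8d

40% tint:
  R: 48 + 82.8 = 130.8 → 131
  G: 217 + 0.4×(255−217) = 217 + 15.2 = 232.2 → 232
  B: 130 + 0.4×(255−130) = 130 + 50 = 180 → 180
  → #83e8b4
9% tint:
  R: 48 + 18.63 = 66.63 → 67
  G: 217 + 3.42 = 220.42 → 220
  B: 130 + 0.09×(255−130) = 130 + 11.25 = 141.25 → 141
  → #43dc8d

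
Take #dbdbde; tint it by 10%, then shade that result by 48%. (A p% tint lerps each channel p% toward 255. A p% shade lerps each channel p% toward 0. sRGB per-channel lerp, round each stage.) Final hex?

#dbdbde is rgb(219, 219, 222).
Per channel, c → c + 0.1(255 − c):
  R: 219 + 3.6 = 222.6 → 223
  G: 219 + 3.6 = 222.6 → 223
  B: 222 + 0.1×(255−222) = 222 + 3.3 = 225.3 → 225
After the tint: rgb(223, 223, 225) = #dfdfe1.
Lerp each channel 48% toward 0:
  R: 223 + 0.48×(0−223) = 223 − 107.04 = 115.96 → 116
  G: 223 + 0.48×(0−223) = 223 − 107.04 = 115.96 → 116
  B: 225 + 0.48×(0−225) = 225 − 108 = 117 → 117
rgb(116, 116, 117) = #747475.

#747475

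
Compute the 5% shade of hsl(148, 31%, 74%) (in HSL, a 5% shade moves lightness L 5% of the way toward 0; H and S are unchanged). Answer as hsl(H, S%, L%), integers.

L moves 5% from 74 toward 0: 74 − 3.7 = 70.3 → 70.
H and S are unchanged.

hsl(148, 31%, 70%)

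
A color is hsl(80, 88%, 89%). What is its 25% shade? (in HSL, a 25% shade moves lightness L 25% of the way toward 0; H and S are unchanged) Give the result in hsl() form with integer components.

L moves 25% from 89 toward 0: 89 − 22.25 = 66.75 → 67.
H and S are unchanged.

hsl(80, 88%, 67%)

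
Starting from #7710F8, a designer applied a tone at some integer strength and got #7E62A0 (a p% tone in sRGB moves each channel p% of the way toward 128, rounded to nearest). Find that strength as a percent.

73%

#7710F8 is rgb(119, 16, 248); #7E62A0 is rgb(126, 98, 160).
On the B channel (widest range): 160 ≈ 248 + (p/100)(128 − 248), so p ≈ 100×(160 − 248)/(128 − 248) = -8800/-120 = 73.33.
p = 73 reproduces all three channels after rounding.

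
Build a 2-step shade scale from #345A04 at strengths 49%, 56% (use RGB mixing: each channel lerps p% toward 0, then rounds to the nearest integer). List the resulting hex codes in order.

#1B2E02, #172802

#345A04 is rgb(52, 90, 4).
49%: (52 − 25.48 = 26.52→27, 90 − 44.1 = 45.9→46, 4 − 1.96 = 2.04→2) → #1B2E02
56%: (52 − 29.12 = 22.88→23, 90 − 50.4 = 39.6→40, 4 − 2.24 = 1.76→2) → #172802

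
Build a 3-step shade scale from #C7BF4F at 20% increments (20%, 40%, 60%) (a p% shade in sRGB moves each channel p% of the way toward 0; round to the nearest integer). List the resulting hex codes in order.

#C7BF4F is rgb(199, 191, 79).
20%: (199 − 39.8 = 159.2→159, 191 − 38.2 = 152.8→153, 79 − 15.8 = 63.2→63) → #9F993F
40%: (199 − 79.6 = 119.4→119, 191 − 76.4 = 114.6→115, 79 − 31.6 = 47.4→47) → #77732F
60%: (199 − 119.4 = 79.6→80, 191 − 114.6 = 76.4→76, 79 − 47.4 = 31.6→32) → #504C20

#9F993F, #77732F, #504C20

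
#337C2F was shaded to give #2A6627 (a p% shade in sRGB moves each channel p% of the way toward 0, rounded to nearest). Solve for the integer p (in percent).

#337C2F is rgb(51, 124, 47); #2A6627 is rgb(42, 102, 39).
On the G channel (widest range): 102 ≈ 124 + (p/100)(0 − 124), so p ≈ 100×(102 − 124)/(0 − 124) = -2200/-124 = 17.74.
p = 18 reproduces all three channels after rounding.

18%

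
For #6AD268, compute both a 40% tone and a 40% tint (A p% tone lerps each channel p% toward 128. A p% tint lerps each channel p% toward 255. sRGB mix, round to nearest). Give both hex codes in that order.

#6AD268 is rgb(106, 210, 104).
40% tone:
  R: 106 + 0.4×(128−106) = 106 + 8.8 = 114.8 → 115
  G: 210 + 0.4×(128−210) = 210 − 32.8 = 177.2 → 177
  B: 104 + 9.6 = 113.6 → 114
  → #73B172
40% tint:
  R: 106 + 59.6 = 165.6 → 166
  G: 210 + 0.4×(255−210) = 210 + 18 = 228 → 228
  B: 104 + 0.4×(255−104) = 104 + 60.4 = 164.4 → 164
  → #A6E4A4

#73B172, #A6E4A4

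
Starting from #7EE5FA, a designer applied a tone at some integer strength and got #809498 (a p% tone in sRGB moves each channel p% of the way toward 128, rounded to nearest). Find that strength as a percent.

#7EE5FA is rgb(126, 229, 250); #809498 is rgb(128, 148, 152).
On the B channel (widest range): 152 ≈ 250 + (p/100)(128 − 250), so p ≈ 100×(152 − 250)/(128 − 250) = -9800/-122 = 80.33.
p = 80 reproduces all three channels after rounding.

80%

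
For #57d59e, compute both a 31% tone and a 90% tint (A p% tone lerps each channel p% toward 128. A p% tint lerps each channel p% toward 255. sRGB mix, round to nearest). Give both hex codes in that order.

#57d59e is rgb(87, 213, 158).
31% tone:
  R: 87 + 0.31×(128−87) = 87 + 12.71 = 99.71 → 100
  G: 213 − 26.35 = 186.65 → 187
  B: 158 + 0.31×(128−158) = 158 − 9.3 = 148.7 → 149
  → #64bb95
90% tint:
  R: 87 + 151.2 = 238.2 → 238
  G: 213 + 0.9×(255−213) = 213 + 37.8 = 250.8 → 251
  B: 158 + 0.9×(255−158) = 158 + 87.3 = 245.3 → 245
  → #eefbf5

#64bb95, #eefbf5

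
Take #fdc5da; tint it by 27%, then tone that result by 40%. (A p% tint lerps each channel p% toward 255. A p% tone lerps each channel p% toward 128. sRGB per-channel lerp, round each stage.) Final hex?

#fdc5da is rgb(253, 197, 218).
Lerp each channel 27% toward 255:
  R: 253 + 0.54 = 253.54 → 254
  G: 197 + 0.27×(255−197) = 197 + 15.66 = 212.66 → 213
  B: 218 + 0.27×(255−218) = 218 + 9.99 = 227.99 → 228
After the tint: rgb(254, 213, 228) = #fed5e4.
Lerp each channel 40% toward 128:
  R: 254 + 0.4×(128−254) = 254 − 50.4 = 203.6 → 204
  G: 213 + 0.4×(128−213) = 213 − 34 = 179 → 179
  B: 228 − 40 = 188 → 188
rgb(204, 179, 188) = #ccb3bc.

#ccb3bc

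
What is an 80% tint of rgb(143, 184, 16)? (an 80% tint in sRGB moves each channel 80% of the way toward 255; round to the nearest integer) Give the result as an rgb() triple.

Lerp each channel 80% toward 255:
  R: 143 + 0.8×(255−143) = 143 + 89.6 = 232.6 → 233
  G: 184 + 0.8×(255−184) = 184 + 56.8 = 240.8 → 241
  B: 16 + 0.8×(255−16) = 16 + 191.2 = 207.2 → 207

rgb(233, 241, 207)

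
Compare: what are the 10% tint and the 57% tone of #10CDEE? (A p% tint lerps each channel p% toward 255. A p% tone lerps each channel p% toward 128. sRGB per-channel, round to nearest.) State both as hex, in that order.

#28D2F0, #50A1AF

#10CDEE is rgb(16, 205, 238).
10% tint:
  R: 16 + 23.9 = 39.9 → 40
  G: 205 + 0.1×(255−205) = 205 + 5 = 210 → 210
  B: 238 + 1.7 = 239.7 → 240
  → #28D2F0
57% tone:
  R: 16 + 0.57×(128−16) = 16 + 63.84 = 79.84 → 80
  G: 205 + 0.57×(128−205) = 205 − 43.89 = 161.11 → 161
  B: 238 + 0.57×(128−238) = 238 − 62.7 = 175.3 → 175
  → #50A1AF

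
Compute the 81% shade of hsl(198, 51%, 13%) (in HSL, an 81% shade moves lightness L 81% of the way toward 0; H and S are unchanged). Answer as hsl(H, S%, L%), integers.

L moves 81% from 13 toward 0: 13 − 10.53 = 2.47 → 2.
H and S are unchanged.

hsl(198, 51%, 2%)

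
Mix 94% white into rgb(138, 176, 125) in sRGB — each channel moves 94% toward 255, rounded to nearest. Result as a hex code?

#f8faf7

A 94% tint moves each channel 94% toward 255:
  R: 138 + 0.94×(255−138) = 138 + 109.98 = 247.98 → 248
  G: 176 + 0.94×(255−176) = 176 + 74.26 = 250.26 → 250
  B: 125 + 0.94×(255−125) = 125 + 122.2 = 247.2 → 247
rgb(248, 250, 247) = #f8faf7.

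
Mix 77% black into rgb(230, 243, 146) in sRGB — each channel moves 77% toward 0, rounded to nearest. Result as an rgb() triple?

rgb(53, 56, 34)

Lerp each channel 77% toward 0:
  R: 230 − 177.1 = 52.9 → 53
  G: 243 + 0.77×(0−243) = 243 − 187.11 = 55.89 → 56
  B: 146 + 0.77×(0−146) = 146 − 112.42 = 33.58 → 34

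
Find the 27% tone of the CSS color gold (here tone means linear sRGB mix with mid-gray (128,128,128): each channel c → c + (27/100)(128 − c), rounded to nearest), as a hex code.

#ddc023

CSS gold is rgb(255, 215, 0).
Lerp each channel 27% toward 128:
  R: 255 − 34.29 = 220.71 → 221
  G: 215 − 23.49 = 191.51 → 192
  B: 0 + 34.56 = 34.56 → 35
rgb(221, 192, 35) = #ddc023.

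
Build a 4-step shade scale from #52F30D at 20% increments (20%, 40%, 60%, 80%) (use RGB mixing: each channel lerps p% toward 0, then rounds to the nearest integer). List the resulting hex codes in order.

#52F30D is rgb(82, 243, 13).
20%: (82 − 16.4 = 65.6→66, 243 − 48.6 = 194.4→194, 13 − 2.6 = 10.4→10) → #42C20A
40%: (82 − 32.8 = 49.2→49, 243 − 97.2 = 145.8→146, 13 − 5.2 = 7.8→8) → #319208
60%: (82 − 49.2 = 32.8→33, 243 − 145.8 = 97.2→97, 13 − 7.8 = 5.2→5) → #216105
80%: (82 − 65.6 = 16.4→16, 243 − 194.4 = 48.6→49, 13 − 10.4 = 2.6→3) → #103103

#42C20A, #319208, #216105, #103103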